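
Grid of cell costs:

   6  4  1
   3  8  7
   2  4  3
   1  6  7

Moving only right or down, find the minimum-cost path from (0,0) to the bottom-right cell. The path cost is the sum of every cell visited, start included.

Cheapest: [0,0] -> [1,0] -> [2,0] -> [2,1] -> [2,2] -> [3,2]
  6 + 3 + 2 + 4 + 3 + 7 = 25

25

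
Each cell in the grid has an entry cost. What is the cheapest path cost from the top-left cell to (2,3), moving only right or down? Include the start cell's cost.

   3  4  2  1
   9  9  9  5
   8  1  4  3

Best path: (0,0) → (0,1) → (0,2) → (0,3) → (1,3) → (2,3)
Cost: 3 + 4 + 2 + 1 + 5 + 3 = 18

18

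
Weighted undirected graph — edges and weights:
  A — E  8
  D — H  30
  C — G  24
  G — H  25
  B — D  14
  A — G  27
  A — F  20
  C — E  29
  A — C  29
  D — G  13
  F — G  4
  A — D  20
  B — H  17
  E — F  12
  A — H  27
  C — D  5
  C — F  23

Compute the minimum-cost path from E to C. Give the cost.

Checking several routes:
E-F-G-D-C: 12 + 4 + 13 + 5 = 34
E-F-G-C: 12 + 4 + 24 = 40
E-A-C: 8 + 29 = 37
E-C: 29
E-F-C: 12 + 23 = 35
E-A-D-C: 8 + 20 + 5 = 33
Best route has total 29.

29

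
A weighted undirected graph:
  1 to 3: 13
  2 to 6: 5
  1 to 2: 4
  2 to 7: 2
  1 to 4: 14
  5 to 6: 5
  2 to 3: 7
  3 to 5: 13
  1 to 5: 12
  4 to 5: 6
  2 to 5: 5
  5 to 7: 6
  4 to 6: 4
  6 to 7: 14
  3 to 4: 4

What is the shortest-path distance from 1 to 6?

A few of the 1→6 routes:
1 -> 2 -> 6: 4 + 5 = 9
1 -> 2 -> 7 -> 5 -> 6: 4 + 2 + 6 + 5 = 17
1 -> 2 -> 5 -> 6: 4 + 5 + 5 = 14
1 -> 5 -> 6: 12 + 5 = 17
Shortest: 9.

9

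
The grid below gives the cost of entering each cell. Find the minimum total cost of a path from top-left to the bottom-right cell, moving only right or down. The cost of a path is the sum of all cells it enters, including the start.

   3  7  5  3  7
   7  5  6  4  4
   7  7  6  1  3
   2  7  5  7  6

32

Cheapest: (0,0)→(0,1)→(0,2)→(0,3)→(1,3)→(2,3)→(2,4)→(3,4)
  3 + 7 + 5 + 3 + 4 + 1 + 3 + 6 = 32
For comparison, the top-then-right route costs 38.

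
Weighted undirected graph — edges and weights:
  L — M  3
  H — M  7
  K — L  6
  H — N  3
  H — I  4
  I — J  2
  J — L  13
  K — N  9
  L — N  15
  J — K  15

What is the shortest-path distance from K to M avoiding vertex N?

9

Paths from K to M avoiding N:
K → L → J → I → H → M: 6 + 13 + 2 + 4 + 7 = 32
K → J → I → H → M: 15 + 2 + 4 + 7 = 28
K → J → L → M: 15 + 13 + 3 = 31
K → L → M: 6 + 3 = 9
Shortest: 9.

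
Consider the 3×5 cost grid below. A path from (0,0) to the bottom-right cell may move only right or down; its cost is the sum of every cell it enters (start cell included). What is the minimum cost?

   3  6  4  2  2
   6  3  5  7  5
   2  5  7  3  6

28

Path [0,0] → [0,1] → [0,2] → [0,3] → [0,4] → [1,4] → [2,4]: 3 + 6 + 4 + 2 + 2 + 5 + 6 = 28.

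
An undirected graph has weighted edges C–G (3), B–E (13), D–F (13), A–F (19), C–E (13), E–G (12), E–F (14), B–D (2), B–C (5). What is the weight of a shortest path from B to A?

Paths from B to A:
B -> E -> F -> A: 13 + 14 + 19 = 46
B -> C -> G -> E -> F -> A: 5 + 3 + 12 + 14 + 19 = 53
B -> D -> F -> A: 2 + 13 + 19 = 34
B -> C -> E -> F -> A: 5 + 13 + 14 + 19 = 51
Best route has total 34.

34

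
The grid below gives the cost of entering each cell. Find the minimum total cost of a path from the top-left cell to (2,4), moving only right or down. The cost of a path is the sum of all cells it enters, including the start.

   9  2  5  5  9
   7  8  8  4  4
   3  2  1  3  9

34

Best path: r0c0 -> r0c1 -> r1c1 -> r2c1 -> r2c2 -> r2c3 -> r2c4
Cost: 9 + 2 + 8 + 2 + 1 + 3 + 9 = 34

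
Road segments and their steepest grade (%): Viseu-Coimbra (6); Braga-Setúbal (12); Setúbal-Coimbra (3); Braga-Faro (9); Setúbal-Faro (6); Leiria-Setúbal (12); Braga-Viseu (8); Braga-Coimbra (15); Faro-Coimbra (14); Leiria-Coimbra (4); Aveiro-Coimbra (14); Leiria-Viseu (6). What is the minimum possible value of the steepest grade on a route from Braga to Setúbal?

A few of the Braga→Setúbal routes:
Braga-Viseu-Coimbra-Setúbal: max(8, 6, 3) = 8
Braga-Viseu-Leiria-Coimbra-Setúbal: max(8, 6, 4, 3) = 8
Braga-Faro-Setúbal: max(9, 6) = 9
Smallest bottleneck: 8%.

8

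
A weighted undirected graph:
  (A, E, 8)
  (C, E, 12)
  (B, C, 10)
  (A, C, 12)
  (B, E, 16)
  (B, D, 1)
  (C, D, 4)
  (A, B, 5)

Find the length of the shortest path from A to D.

6

A few of the A→D routes:
A→B→C→D: 5 + 10 + 4 = 19
A→C→D: 12 + 4 = 16
A→B→D: 5 + 1 = 6
The minimum is 6.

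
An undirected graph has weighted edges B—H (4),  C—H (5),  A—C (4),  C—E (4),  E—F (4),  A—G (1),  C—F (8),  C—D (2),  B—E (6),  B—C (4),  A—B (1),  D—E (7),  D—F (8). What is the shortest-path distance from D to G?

Comparing a few candidate routes:
D → C → A → G: 2 + 4 + 1 = 7
D → C → H → B → A → G: 2 + 5 + 4 + 1 + 1 = 13
D → C → E → B → A → G: 2 + 4 + 6 + 1 + 1 = 14
D → C → B → A → G: 2 + 4 + 1 + 1 = 8
Shortest: 7.

7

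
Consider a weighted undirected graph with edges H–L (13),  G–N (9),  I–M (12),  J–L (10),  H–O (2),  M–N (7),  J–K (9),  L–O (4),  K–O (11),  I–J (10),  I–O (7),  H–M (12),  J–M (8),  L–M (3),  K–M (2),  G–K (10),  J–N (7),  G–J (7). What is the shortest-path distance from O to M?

Checking several routes:
O - H - L - M: 2 + 13 + 3 = 18
O - H - M: 2 + 12 = 14
O - I - M: 7 + 12 = 19
O - K - M: 11 + 2 = 13
O - L - M: 4 + 3 = 7
Shortest: 7.

7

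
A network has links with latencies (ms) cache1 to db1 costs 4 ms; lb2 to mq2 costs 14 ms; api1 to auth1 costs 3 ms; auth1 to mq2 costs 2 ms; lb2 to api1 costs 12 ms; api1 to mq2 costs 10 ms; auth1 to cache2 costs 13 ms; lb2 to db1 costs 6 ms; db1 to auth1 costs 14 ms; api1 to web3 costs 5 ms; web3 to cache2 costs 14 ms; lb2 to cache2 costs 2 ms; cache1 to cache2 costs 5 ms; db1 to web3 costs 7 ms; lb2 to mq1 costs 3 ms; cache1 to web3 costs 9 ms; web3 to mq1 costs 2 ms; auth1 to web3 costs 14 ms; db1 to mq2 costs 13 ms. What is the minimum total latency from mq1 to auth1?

10

Some routes from mq1 to auth1:
mq1 → web3 → api1 → auth1: 2 + 5 + 3 = 10
mq1 → lb2 → cache2 → auth1: 3 + 2 + 13 = 18
mq1 → web3 → auth1: 2 + 14 = 16
The minimum is 10 ms.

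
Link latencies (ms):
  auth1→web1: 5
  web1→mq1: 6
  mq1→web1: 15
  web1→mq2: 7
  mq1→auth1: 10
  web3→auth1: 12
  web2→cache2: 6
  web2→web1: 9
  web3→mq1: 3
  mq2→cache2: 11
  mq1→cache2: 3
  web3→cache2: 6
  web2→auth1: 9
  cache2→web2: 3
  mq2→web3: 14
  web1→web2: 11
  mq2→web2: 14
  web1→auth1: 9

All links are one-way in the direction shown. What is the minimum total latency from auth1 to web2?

16

Checking several routes:
auth1 - web1 - web2: 5 + 11 = 16
auth1 - web1 - mq2 - cache2 - web2: 5 + 7 + 11 + 3 = 26
auth1 - web1 - mq2 - web2: 5 + 7 + 14 = 26
auth1 - web1 - mq2 - web3 - cache2 - web2: 5 + 7 + 14 + 6 + 3 = 35
auth1 - web1 - mq1 - cache2 - web2: 5 + 6 + 3 + 3 = 17
Best route has total 16 ms.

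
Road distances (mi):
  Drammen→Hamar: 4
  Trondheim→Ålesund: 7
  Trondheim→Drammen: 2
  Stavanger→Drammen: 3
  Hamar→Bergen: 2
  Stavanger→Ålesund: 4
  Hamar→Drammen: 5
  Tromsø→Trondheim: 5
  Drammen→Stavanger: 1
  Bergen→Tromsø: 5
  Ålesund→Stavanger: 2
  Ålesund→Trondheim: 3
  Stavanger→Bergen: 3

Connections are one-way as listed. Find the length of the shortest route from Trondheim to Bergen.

A few of the Trondheim→Bergen routes:
Trondheim→Ålesund→Stavanger→Bergen: 7 + 2 + 3 = 12
Trondheim→Drammen→Hamar→Bergen: 2 + 4 + 2 = 8
Trondheim→Drammen→Stavanger→Bergen: 2 + 1 + 3 = 6
The minimum is 6 mi.

6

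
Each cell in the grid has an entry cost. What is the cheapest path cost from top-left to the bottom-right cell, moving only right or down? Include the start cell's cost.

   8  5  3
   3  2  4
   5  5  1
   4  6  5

23

One optimal route is r0c0 → r1c0 → r1c1 → r1c2 → r2c2 → r3c2.
Its cost is 8 + 3 + 2 + 4 + 1 + 5 = 23.
(Top row then right column would cost 26.)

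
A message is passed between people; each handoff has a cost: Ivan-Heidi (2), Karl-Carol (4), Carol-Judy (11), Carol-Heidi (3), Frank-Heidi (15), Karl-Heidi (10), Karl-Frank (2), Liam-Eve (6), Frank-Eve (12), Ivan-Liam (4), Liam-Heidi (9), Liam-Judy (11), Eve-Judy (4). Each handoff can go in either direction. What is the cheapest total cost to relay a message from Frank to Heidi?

A few of the Frank→Heidi routes:
Frank-Eve-Liam-Ivan-Heidi: 12 + 6 + 4 + 2 = 24
Frank-Karl-Heidi: 2 + 10 = 12
Frank-Heidi: 15
Frank-Karl-Carol-Heidi: 2 + 4 + 3 = 9
Frank-Eve-Liam-Heidi: 12 + 6 + 9 = 27
Frank-Eve-Judy-Carol-Heidi: 12 + 4 + 11 + 3 = 30
The minimum is 9.

9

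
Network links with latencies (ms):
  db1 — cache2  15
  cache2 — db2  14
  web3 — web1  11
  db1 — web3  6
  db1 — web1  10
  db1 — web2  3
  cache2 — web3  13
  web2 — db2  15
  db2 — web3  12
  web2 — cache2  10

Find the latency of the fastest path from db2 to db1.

Some routes from db2 to db1:
db2-cache2-web2-db1: 14 + 10 + 3 = 27
db2-web3-db1: 12 + 6 = 18
db2-cache2-db1: 14 + 15 = 29
db2-web3-web1-db1: 12 + 11 + 10 = 33
db2-web2-db1: 15 + 3 = 18
db2-cache2-web3-db1: 14 + 13 + 6 = 33
Best route has total 18 ms.

18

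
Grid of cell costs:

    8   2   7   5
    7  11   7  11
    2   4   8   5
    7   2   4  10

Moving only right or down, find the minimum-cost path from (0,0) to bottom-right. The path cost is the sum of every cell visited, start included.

37

One optimal route is (0,0) -> (1,0) -> (2,0) -> (2,1) -> (3,1) -> (3,2) -> (3,3).
Its cost is 8 + 7 + 2 + 4 + 2 + 4 + 10 = 37.
(Top row then right column would cost 48.)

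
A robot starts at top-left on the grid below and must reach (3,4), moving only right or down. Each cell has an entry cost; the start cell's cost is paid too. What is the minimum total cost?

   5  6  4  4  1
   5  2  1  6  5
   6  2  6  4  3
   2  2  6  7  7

33

Take [0,0]→[1,0]→[1,1]→[1,2]→[1,3]→[2,3]→[2,4]→[3,4] for a total of 5 + 5 + 2 + 1 + 6 + 4 + 3 + 7 = 33.
(Top row then right column would cost 35.)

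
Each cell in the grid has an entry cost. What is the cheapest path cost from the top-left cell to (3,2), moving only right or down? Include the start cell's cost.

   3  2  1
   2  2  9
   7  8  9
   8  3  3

Best path: r0c0 r0c1 r1c1 r2c1 r3c1 r3c2
Cost: 3 + 2 + 2 + 8 + 3 + 3 = 21
(Top row then right column would cost 27.)

21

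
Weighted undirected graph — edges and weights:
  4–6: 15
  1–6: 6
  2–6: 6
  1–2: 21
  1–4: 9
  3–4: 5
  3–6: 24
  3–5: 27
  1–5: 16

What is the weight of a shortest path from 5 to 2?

Some routes from 5 to 2:
5 -> 1 -> 6 -> 2: 16 + 6 + 6 = 28
5 -> 1 -> 2: 16 + 21 = 37
5 -> 1 -> 4 -> 6 -> 2: 16 + 9 + 15 + 6 = 46
The minimum is 28.

28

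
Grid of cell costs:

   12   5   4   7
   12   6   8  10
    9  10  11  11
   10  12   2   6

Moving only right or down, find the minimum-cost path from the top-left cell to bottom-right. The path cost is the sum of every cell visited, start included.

Best path: [0,0]→[0,1]→[0,2]→[1,2]→[2,2]→[3,2]→[3,3]
Cost: 12 + 5 + 4 + 8 + 11 + 2 + 6 = 48
For comparison, the top-then-right route costs 55.

48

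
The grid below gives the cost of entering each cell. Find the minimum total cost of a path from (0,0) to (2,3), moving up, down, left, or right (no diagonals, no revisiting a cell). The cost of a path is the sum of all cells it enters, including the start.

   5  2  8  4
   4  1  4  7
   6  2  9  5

Take (0,0) -> (0,1) -> (1,1) -> (1,2) -> (1,3) -> (2,3) for a total of 5 + 2 + 1 + 4 + 7 + 5 = 24.

24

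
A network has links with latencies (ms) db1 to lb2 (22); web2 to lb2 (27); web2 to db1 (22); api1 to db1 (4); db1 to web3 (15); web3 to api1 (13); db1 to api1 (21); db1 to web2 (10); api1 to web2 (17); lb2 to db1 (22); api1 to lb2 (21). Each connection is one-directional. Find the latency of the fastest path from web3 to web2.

Candidate routes:
web3 - api1 - db1 - web2: 13 + 4 + 10 = 27
web3 - api1 - web2: 13 + 17 = 30
web3 - api1 - lb2 - db1 - web2: 13 + 21 + 22 + 10 = 66
Best route has total 27 ms.

27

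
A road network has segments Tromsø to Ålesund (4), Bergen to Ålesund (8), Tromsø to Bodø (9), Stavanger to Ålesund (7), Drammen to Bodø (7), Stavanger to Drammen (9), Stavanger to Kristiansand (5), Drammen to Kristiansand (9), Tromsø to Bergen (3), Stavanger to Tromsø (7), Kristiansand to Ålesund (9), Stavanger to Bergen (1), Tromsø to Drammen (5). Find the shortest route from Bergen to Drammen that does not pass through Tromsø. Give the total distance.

10

Checking several routes:
Bergen - Stavanger - Drammen: 1 + 9 = 10
Bergen - Stavanger - Kristiansand - Drammen: 1 + 5 + 9 = 15
Bergen - Ålesund - Stavanger - Drammen: 8 + 7 + 9 = 24
Bergen - Stavanger - Ålesund - Kristiansand - Drammen: 1 + 7 + 9 + 9 = 26
Shortest: 10 km.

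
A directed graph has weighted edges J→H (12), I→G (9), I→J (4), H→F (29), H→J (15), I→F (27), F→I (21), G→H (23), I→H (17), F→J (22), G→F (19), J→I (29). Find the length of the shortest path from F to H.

34

A few of the F→H routes:
F→I→G→H: 21 + 9 + 23 = 53
F→J→I→H: 22 + 29 + 17 = 68
F→I→J→H: 21 + 4 + 12 = 37
F→J→H: 22 + 12 = 34
F→I→H: 21 + 17 = 38
Best route has total 34.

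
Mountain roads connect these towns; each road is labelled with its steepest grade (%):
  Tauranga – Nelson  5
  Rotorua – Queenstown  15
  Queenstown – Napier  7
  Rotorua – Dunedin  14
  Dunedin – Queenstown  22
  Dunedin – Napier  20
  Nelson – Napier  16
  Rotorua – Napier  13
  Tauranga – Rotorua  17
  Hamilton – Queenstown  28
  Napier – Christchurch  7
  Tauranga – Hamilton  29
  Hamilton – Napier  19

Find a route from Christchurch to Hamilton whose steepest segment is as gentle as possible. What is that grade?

19

Checking several routes:
Christchurch→Napier→Rotorua→Queenstown→Hamilton: max(7, 13, 15, 28) = 28
Christchurch→Napier→Rotorua→Dunedin→Queenstown→Hamilton: max(7, 13, 14, 22, 28) = 28
Christchurch→Napier→Nelson→Tauranga→Rotorua→Dunedin→Queenstown→Hamilton: max(7, 16, 5, 17, 14, 22, 28) = 28
Christchurch→Napier→Nelson→Tauranga→Rotorua→Queenstown→Hamilton: max(7, 16, 5, 17, 15, 28) = 28
Christchurch→Napier→Hamilton: max(7, 19) = 19
Best route has worst link 19%.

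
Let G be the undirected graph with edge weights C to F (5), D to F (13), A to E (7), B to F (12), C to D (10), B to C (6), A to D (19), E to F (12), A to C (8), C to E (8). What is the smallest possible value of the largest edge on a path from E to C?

8

A few of the E→C routes:
E -> C: max(8) = 8
E -> F -> D -> A -> C: max(12, 13, 19, 8) = 19
E -> F -> D -> C: max(12, 13, 10) = 13
E -> F -> B -> C: max(12, 12, 6) = 12
E -> A -> C: max(7, 8) = 8
E -> F -> C: max(12, 5) = 12
Smallest bottleneck: 8.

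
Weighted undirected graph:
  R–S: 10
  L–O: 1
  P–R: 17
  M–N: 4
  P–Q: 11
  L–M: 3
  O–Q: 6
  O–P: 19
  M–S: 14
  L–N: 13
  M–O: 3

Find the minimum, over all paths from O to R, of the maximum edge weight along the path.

Checking several routes:
O -> L -> M -> S -> R: max(1, 3, 14, 10) = 14
O -> M -> S -> R: max(3, 14, 10) = 14
O -> L -> N -> M -> S -> R: max(1, 13, 4, 14, 10) = 14
Best route has worst link 14.

14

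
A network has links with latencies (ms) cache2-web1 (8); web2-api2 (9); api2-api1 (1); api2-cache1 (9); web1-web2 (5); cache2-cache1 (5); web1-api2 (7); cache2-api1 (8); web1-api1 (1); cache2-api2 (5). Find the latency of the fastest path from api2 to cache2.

Checking several routes:
api2→api1→web1→cache2: 1 + 1 + 8 = 10
api2→api1→cache2: 1 + 8 = 9
api2→cache2: 5
Shortest: 5 ms.

5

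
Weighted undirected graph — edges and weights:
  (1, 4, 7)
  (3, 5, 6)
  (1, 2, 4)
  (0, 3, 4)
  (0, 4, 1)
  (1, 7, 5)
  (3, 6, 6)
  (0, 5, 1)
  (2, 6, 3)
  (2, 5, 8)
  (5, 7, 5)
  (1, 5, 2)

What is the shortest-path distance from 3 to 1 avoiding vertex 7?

7

Comparing a few candidate routes:
3 -> 6 -> 2 -> 1: 6 + 3 + 4 = 13
3 -> 5 -> 1: 6 + 2 = 8
3 -> 0 -> 4 -> 1: 4 + 1 + 7 = 12
3 -> 0 -> 5 -> 1: 4 + 1 + 2 = 7
The minimum is 7.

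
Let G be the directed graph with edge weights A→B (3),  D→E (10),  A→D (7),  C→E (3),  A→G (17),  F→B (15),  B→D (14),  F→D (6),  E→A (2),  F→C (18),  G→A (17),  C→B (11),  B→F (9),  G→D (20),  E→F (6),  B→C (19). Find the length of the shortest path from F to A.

Routes from F to A:
F - C - B - D - E - A: 18 + 11 + 14 + 10 + 2 = 55
F - C - E - A: 18 + 3 + 2 = 23
F - D - E - A: 6 + 10 + 2 = 18
F - B - D - E - A: 15 + 14 + 10 + 2 = 41
F - B - C - E - A: 15 + 19 + 3 + 2 = 39
Best route has total 18.

18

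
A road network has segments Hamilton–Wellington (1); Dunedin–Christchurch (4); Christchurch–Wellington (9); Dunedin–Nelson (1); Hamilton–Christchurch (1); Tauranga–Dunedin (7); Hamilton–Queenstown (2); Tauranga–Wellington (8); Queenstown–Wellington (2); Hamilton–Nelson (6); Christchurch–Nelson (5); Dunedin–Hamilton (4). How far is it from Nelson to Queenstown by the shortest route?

7

A few of the Nelson→Queenstown routes:
Nelson→Hamilton→Queenstown: 6 + 2 = 8
Nelson→Dunedin→Christchurch→Hamilton→Queenstown: 1 + 4 + 1 + 2 = 8
Nelson→Dunedin→Hamilton→Queenstown: 1 + 4 + 2 = 7
Nelson→Dunedin→Hamilton→Wellington→Queenstown: 1 + 4 + 1 + 2 = 8
Shortest: 7.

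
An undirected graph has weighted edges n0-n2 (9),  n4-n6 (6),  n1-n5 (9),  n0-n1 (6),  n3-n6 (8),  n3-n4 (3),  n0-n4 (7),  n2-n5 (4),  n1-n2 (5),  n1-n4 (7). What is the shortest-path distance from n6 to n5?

Comparing a few candidate routes:
n6→n3→n4→n1→n2→n5: 8 + 3 + 7 + 5 + 4 = 27
n6→n4→n1→n2→n5: 6 + 7 + 5 + 4 = 22
n6→n3→n4→n1→n5: 8 + 3 + 7 + 9 = 27
n6→n4→n0→n2→n5: 6 + 7 + 9 + 4 = 26
n6→n4→n1→n5: 6 + 7 + 9 = 22
Best route has total 22.

22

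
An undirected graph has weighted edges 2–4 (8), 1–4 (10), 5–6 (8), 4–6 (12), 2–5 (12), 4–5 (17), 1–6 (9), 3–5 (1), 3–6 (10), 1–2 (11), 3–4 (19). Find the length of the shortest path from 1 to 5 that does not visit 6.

Some routes from 1 to 5 avoiding 6:
1 → 2 → 5: 11 + 12 = 23
1 → 4 → 5: 10 + 17 = 27
1 → 4 → 2 → 5: 10 + 8 + 12 = 30
Shortest: 23.

23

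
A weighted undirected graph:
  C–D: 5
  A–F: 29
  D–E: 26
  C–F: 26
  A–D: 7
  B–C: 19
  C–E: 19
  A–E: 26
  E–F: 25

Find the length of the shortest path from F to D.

31

Checking several routes:
F→E→A→D: 25 + 26 + 7 = 58
F→C→D: 26 + 5 = 31
F→E→D: 25 + 26 = 51
F→A→D: 29 + 7 = 36
F→E→C→D: 25 + 19 + 5 = 49
F→C→E→D: 26 + 19 + 26 = 71
Best route has total 31.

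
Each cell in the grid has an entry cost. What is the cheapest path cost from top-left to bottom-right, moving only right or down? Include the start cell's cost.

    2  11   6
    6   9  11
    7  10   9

Take (0,0)→(1,0)→(2,0)→(2,1)→(2,2) for a total of 2 + 6 + 7 + 10 + 9 = 34.

34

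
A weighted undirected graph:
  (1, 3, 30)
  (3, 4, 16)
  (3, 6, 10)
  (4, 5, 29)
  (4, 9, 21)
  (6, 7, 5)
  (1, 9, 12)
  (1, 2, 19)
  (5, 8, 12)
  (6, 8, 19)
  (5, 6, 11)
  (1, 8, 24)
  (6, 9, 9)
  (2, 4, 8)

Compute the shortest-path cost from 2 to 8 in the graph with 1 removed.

49

A few of the 2→8 routes:
2 -> 4 -> 9 -> 6 -> 5 -> 8: 8 + 21 + 9 + 11 + 12 = 61
2 -> 4 -> 3 -> 6 -> 5 -> 8: 8 + 16 + 10 + 11 + 12 = 57
2 -> 4 -> 3 -> 6 -> 8: 8 + 16 + 10 + 19 = 53
2 -> 4 -> 5 -> 8: 8 + 29 + 12 = 49
2 -> 4 -> 9 -> 6 -> 8: 8 + 21 + 9 + 19 = 57
The minimum is 49.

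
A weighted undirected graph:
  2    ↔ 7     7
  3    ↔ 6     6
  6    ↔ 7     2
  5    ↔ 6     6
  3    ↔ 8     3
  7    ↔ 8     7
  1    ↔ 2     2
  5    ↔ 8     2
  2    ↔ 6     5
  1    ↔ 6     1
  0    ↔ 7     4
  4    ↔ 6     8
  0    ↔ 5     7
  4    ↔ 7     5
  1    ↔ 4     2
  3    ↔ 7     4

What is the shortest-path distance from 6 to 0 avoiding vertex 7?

13

Paths from 6 to 0 avoiding 7:
6→5→0: 6 + 7 = 13
6→3→8→5→0: 6 + 3 + 2 + 7 = 18
Shortest: 13.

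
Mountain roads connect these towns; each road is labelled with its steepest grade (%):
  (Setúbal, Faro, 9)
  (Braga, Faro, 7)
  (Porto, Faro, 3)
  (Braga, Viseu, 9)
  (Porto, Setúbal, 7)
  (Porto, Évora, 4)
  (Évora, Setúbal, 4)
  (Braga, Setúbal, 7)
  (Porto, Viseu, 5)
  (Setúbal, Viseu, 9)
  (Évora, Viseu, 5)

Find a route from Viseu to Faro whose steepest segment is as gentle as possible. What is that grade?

5

Checking several routes:
Viseu-Évora-Porto-Setúbal-Braga-Faro: max(5, 4, 7, 7, 7) = 7
Viseu-Évora-Setúbal-Braga-Faro: max(5, 4, 7, 7) = 7
Viseu-Porto-Faro: max(5, 3) = 5
Viseu-Évora-Porto-Faro: max(5, 4, 3) = 5
Viseu-Évora-Setúbal-Porto-Faro: max(5, 4, 7, 3) = 7
Smallest bottleneck: 5%.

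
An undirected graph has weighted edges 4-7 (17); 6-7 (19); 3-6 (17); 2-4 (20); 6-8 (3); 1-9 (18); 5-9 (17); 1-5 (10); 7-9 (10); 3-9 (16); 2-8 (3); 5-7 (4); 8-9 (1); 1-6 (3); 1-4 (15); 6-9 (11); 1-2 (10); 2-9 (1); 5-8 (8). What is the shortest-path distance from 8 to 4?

Some routes from 8 to 4:
8 → 6 → 1 → 4: 3 + 3 + 15 = 21
8 → 2 → 4: 3 + 20 = 23
8 → 9 → 2 → 4: 1 + 1 + 20 = 22
8 → 2 → 1 → 4: 3 + 10 + 15 = 28
8 → 9 → 2 → 1 → 4: 1 + 1 + 10 + 15 = 27
The minimum is 21.

21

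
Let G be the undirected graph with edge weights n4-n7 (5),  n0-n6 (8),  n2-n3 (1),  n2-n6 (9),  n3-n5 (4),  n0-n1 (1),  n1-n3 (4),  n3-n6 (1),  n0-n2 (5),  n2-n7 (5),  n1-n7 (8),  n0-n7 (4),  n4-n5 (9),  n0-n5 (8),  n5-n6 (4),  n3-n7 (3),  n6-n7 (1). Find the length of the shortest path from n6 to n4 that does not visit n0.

Checking several routes:
n6-n5-n4: 4 + 9 = 13
n6-n7-n4: 1 + 5 = 6
n6-n3-n2-n7-n4: 1 + 1 + 5 + 5 = 12
n6-n3-n7-n4: 1 + 3 + 5 = 9
The minimum is 6.

6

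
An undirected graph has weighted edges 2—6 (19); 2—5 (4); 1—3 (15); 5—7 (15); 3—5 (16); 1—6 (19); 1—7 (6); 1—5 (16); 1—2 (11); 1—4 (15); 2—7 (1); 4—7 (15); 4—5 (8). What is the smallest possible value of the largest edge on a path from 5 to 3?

A few of the 5→3 routes:
5-4-1-3: max(8, 15, 15) = 15
5-7-2-1-3: max(15, 1, 11, 15) = 15
5-4-7-1-3: max(8, 15, 6, 15) = 15
5-4-7-2-1-3: max(8, 15, 1, 11, 15) = 15
5-7-1-3: max(15, 6, 15) = 15
Best route has worst link 15.

15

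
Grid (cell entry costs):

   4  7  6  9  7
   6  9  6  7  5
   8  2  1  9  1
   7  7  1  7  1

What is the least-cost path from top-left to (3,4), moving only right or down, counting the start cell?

Take [0,0] → [1,0] → [2,0] → [2,1] → [2,2] → [3,2] → [3,3] → [3,4] for a total of 4 + 6 + 8 + 2 + 1 + 1 + 7 + 1 = 30.
(Top row then right column would cost 40.)

30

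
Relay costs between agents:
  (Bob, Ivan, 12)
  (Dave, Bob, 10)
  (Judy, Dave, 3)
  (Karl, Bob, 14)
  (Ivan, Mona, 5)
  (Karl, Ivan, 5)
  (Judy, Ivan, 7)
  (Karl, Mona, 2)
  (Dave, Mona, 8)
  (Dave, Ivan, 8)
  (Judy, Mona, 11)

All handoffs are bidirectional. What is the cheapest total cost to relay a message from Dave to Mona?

8

Comparing a few candidate routes:
Dave -> Judy -> Mona: 3 + 11 = 14
Dave -> Mona: 8
Dave -> Ivan -> Mona: 8 + 5 = 13
Shortest: 8.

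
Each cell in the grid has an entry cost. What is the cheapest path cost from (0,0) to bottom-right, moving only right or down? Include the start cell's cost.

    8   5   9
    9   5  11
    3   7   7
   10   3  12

Take r0c0 r0c1 r1c1 r2c1 r3c1 r3c2 for a total of 8 + 5 + 5 + 7 + 3 + 12 = 40.
For comparison, the top-then-right route costs 52.

40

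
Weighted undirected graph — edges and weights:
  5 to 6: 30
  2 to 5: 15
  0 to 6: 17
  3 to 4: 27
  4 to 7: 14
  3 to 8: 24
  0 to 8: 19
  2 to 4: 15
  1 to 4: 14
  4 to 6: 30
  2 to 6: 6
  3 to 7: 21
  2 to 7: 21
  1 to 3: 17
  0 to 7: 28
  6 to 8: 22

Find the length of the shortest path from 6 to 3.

46

A few of the 6→3 routes:
6 → 2 → 4 → 1 → 3: 6 + 15 + 14 + 17 = 52
6 → 2 → 7 → 3: 6 + 21 + 21 = 48
6 → 2 → 4 → 3: 6 + 15 + 27 = 48
6 → 8 → 3: 22 + 24 = 46
The minimum is 46.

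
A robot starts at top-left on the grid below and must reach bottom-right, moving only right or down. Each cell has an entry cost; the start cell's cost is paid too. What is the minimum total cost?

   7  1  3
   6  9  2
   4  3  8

21

Best path: r0c0 → r0c1 → r0c2 → r1c2 → r2c2
Cost: 7 + 1 + 3 + 2 + 8 = 21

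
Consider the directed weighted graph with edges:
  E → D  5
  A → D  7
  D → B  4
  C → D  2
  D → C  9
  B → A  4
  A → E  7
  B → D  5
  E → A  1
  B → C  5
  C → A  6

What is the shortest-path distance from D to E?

Routes from D to E:
D - B - A - E: 4 + 4 + 7 = 15
D - B - C - A - E: 4 + 5 + 6 + 7 = 22
D - C - A - E: 9 + 6 + 7 = 22
Best route has total 15.

15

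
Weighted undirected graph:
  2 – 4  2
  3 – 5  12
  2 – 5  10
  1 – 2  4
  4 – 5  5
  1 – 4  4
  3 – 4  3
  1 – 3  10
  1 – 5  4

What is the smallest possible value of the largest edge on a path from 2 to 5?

4

Comparing a few candidate routes:
2 → 1 → 3 → 4 → 5: max(4, 10, 3, 5) = 10
2 → 1 → 4 → 5: max(4, 4, 5) = 5
2 → 4 → 3 → 1 → 5: max(2, 3, 10, 4) = 10
2 → 1 → 5: max(4, 4) = 4
2 → 4 → 5: max(2, 5) = 5
2 → 4 → 1 → 5: max(2, 4, 4) = 4
Best route has worst link 4.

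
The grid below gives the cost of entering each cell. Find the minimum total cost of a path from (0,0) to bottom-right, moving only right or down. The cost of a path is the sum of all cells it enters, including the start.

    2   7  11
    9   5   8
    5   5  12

31

Cheapest: (0,0)→(0,1)→(1,1)→(2,1)→(2,2)
  2 + 7 + 5 + 5 + 12 = 31
(Top row then right column would cost 40.)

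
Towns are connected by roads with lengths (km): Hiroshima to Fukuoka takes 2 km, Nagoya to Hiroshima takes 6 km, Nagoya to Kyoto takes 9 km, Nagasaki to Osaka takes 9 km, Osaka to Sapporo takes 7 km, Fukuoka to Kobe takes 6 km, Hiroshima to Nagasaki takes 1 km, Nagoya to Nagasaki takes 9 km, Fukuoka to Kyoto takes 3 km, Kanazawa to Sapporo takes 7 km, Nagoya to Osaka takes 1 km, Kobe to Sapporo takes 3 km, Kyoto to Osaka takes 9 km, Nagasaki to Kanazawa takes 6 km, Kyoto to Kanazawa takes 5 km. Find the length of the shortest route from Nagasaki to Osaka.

Checking several routes:
Nagasaki - Osaka: 9
Nagasaki - Nagoya - Osaka: 9 + 1 = 10
Nagasaki - Hiroshima - Nagoya - Osaka: 1 + 6 + 1 = 8
Shortest: 8 km.

8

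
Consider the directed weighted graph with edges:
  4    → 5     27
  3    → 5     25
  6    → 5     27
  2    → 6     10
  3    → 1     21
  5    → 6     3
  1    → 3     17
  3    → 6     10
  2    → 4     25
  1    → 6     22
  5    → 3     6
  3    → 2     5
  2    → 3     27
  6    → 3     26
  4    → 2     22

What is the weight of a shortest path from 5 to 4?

Paths from 5 to 4:
5 - 6 - 3 - 2 - 4: 3 + 26 + 5 + 25 = 59
5 - 3 - 2 - 4: 6 + 5 + 25 = 36
The minimum is 36.

36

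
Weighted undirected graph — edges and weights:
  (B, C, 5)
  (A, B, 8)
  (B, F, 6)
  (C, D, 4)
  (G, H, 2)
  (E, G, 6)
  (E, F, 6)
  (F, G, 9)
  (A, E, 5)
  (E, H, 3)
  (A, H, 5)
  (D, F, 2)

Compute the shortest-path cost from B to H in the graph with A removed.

Some routes from B to H avoiding A:
B-C-D-F-G-H: 5 + 4 + 2 + 9 + 2 = 22
B-F-E-H: 6 + 6 + 3 = 15
B-F-E-G-H: 6 + 6 + 6 + 2 = 20
B-F-G-H: 6 + 9 + 2 = 17
B-C-D-F-E-H: 5 + 4 + 2 + 6 + 3 = 20
Best route has total 15.

15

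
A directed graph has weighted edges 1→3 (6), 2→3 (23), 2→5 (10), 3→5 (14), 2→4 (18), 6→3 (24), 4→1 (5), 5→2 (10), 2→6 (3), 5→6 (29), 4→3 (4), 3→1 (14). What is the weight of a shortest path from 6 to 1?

Paths from 6 to 1:
6 -> 3 -> 5 -> 2 -> 4 -> 1: 24 + 14 + 10 + 18 + 5 = 71
6 -> 3 -> 1: 24 + 14 = 38
The minimum is 38.

38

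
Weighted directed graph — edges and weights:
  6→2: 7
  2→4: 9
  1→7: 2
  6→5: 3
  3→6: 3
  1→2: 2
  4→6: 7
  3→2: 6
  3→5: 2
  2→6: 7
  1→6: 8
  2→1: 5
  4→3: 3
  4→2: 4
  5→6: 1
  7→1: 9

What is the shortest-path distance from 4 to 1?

Routes from 4 to 1:
4 → 2 → 1: 4 + 5 = 9
4 → 3 → 2 → 1: 3 + 6 + 5 = 14
4 → 6 → 2 → 1: 7 + 7 + 5 = 19
4 → 3 → 5 → 6 → 2 → 1: 3 + 2 + 1 + 7 + 5 = 18
4 → 3 → 6 → 2 → 1: 3 + 3 + 7 + 5 = 18
Shortest: 9.

9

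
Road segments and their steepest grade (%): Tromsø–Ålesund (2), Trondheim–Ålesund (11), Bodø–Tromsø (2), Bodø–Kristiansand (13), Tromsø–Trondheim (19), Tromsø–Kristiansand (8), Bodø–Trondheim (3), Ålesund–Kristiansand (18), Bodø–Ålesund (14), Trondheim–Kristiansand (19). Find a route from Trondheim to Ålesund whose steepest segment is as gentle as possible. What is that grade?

Some routes from Trondheim to Ålesund:
Trondheim-Ålesund: max(11) = 11
Trondheim-Bodø-Ålesund: max(3, 14) = 14
Trondheim-Bodø-Kristiansand-Ålesund: max(3, 13, 18) = 18
Trondheim-Bodø-Kristiansand-Tromsø-Ålesund: max(3, 13, 8, 2) = 13
Trondheim-Bodø-Tromsø-Kristiansand-Ålesund: max(3, 2, 8, 18) = 18
Trondheim-Bodø-Tromsø-Ålesund: max(3, 2, 2) = 3
Smallest bottleneck: 3%.

3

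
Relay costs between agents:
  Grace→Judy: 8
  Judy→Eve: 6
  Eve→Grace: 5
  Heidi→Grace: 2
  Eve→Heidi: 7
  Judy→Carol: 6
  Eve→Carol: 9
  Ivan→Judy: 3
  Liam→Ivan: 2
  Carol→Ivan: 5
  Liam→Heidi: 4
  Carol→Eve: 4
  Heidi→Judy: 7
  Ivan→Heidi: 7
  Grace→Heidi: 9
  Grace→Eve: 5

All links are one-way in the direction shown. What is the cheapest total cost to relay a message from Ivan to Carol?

A few of the Ivan→Carol routes:
Ivan -> Judy -> Carol: 3 + 6 = 9
Ivan -> Judy -> Eve -> Carol: 3 + 6 + 9 = 18
Ivan -> Heidi -> Judy -> Carol: 7 + 7 + 6 = 20
Ivan -> Heidi -> Grace -> Eve -> Carol: 7 + 2 + 5 + 9 = 23
Shortest: 9.

9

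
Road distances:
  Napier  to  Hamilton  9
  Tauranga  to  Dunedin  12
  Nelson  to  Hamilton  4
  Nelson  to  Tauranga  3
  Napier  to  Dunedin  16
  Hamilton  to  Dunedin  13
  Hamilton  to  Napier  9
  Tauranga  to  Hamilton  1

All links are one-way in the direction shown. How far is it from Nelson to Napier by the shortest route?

Routes from Nelson to Napier:
Nelson→Tauranga→Hamilton→Napier: 3 + 1 + 9 = 13
Nelson→Hamilton→Napier: 4 + 9 = 13
Shortest: 13.

13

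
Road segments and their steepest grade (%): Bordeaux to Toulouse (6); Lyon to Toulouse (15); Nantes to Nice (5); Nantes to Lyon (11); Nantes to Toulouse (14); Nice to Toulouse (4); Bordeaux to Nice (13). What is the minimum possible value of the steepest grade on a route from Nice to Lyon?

Comparing a few candidate routes:
Nice-Nantes-Lyon: max(5, 11) = 11
Nice-Bordeaux-Toulouse-Nantes-Lyon: max(13, 6, 14, 11) = 14
Nice-Toulouse-Nantes-Lyon: max(4, 14, 11) = 14
Smallest bottleneck: 11%.

11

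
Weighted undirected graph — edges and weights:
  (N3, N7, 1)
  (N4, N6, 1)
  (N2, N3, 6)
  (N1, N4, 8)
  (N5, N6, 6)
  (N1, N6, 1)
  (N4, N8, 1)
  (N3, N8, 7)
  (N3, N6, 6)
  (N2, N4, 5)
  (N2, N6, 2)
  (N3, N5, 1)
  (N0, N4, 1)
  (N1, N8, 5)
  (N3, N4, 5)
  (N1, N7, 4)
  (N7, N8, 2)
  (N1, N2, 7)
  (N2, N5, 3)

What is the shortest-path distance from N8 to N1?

Checking several routes:
N8-N1: 5
N8-N4-N2-N6-N1: 1 + 5 + 2 + 1 = 9
N8-N4-N6-N1: 1 + 1 + 1 = 3
N8-N7-N1: 2 + 4 = 6
Best route has total 3.

3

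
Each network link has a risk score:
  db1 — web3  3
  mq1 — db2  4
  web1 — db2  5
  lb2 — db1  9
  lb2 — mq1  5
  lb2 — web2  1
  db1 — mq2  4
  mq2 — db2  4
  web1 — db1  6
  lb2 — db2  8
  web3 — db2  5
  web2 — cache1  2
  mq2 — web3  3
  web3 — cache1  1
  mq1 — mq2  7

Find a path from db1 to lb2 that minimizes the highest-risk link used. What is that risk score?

3

A few of the db1→lb2 routes:
db1→web3→cache1→web2→lb2: max(3, 1, 2, 1) = 3
db1→mq2→web3→db2→mq1→lb2: max(4, 3, 5, 4, 5) = 5
db1→mq2→web3→cache1→web2→lb2: max(4, 3, 1, 2, 1) = 4
db1→mq2→db2→mq1→lb2: max(4, 4, 4, 5) = 5
db1→web3→mq2→db2→mq1→lb2: max(3, 3, 4, 4, 5) = 5
db1→mq2→db2→web3→cache1→web2→lb2: max(4, 4, 5, 1, 2, 1) = 5
Best route has worst link 3.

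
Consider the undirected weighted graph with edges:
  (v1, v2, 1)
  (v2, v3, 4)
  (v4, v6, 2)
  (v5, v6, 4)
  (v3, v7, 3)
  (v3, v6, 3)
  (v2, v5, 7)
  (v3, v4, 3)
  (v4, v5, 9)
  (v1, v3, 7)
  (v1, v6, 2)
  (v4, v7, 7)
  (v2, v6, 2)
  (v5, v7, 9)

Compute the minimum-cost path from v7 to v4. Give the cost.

Checking several routes:
v7→v3→v4: 3 + 3 = 6
v7→v4: 7
v7→v3→v6→v4: 3 + 3 + 2 = 8
The minimum is 6.

6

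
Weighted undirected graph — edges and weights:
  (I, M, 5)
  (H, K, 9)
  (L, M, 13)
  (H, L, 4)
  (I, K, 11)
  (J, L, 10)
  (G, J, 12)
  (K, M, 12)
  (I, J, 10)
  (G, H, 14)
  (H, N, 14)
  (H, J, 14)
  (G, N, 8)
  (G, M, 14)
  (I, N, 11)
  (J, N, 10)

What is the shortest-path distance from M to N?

16

A few of the M→N routes:
M-I-J-N: 5 + 10 + 10 = 25
M-L-H-N: 13 + 4 + 14 = 31
M-I-N: 5 + 11 = 16
M-G-N: 14 + 8 = 22
Shortest: 16.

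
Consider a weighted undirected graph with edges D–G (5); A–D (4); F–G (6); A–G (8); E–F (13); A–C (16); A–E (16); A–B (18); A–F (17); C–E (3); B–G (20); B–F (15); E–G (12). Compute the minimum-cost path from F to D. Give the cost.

Comparing a few candidate routes:
F -> G -> D: 6 + 5 = 11
F -> A -> D: 17 + 4 = 21
F -> E -> G -> D: 13 + 12 + 5 = 30
F -> A -> G -> D: 17 + 8 + 5 = 30
F -> G -> A -> D: 6 + 8 + 4 = 18
Best route has total 11.

11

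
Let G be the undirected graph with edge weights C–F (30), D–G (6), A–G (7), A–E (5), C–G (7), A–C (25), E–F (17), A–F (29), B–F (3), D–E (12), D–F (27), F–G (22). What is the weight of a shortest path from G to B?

Checking several routes:
G -> D -> E -> F -> B: 6 + 12 + 17 + 3 = 38
G -> D -> F -> B: 6 + 27 + 3 = 36
G -> A -> F -> B: 7 + 29 + 3 = 39
G -> A -> E -> F -> B: 7 + 5 + 17 + 3 = 32
G -> F -> B: 22 + 3 = 25
Shortest: 25.

25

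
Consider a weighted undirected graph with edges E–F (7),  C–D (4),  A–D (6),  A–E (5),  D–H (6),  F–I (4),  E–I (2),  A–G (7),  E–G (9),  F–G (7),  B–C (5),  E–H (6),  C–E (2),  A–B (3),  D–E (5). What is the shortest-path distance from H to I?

8

A few of the H→I routes:
H-D-E-I: 6 + 5 + 2 = 13
H-E-F-I: 6 + 7 + 4 = 17
H-D-C-E-I: 6 + 4 + 2 + 2 = 14
H-E-I: 6 + 2 = 8
Best route has total 8.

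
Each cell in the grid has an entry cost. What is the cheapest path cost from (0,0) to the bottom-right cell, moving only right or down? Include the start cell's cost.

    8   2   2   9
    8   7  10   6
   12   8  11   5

32

Best path: [0,0] [0,1] [0,2] [0,3] [1,3] [2,3]
Cost: 8 + 2 + 2 + 9 + 6 + 5 = 32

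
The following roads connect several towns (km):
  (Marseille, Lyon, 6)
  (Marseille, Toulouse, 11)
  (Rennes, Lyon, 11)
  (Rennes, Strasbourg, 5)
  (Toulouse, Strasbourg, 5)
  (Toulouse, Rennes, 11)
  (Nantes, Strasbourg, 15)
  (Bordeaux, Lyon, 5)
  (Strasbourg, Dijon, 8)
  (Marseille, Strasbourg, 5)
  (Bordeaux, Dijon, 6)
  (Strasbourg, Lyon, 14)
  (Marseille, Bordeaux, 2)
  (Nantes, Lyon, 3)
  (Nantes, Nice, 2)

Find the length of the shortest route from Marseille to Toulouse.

Checking several routes:
Marseille→Lyon→Strasbourg→Toulouse: 6 + 14 + 5 = 25
Marseille→Toulouse: 11
Marseille→Bordeaux→Dijon→Strasbourg→Toulouse: 2 + 6 + 8 + 5 = 21
Marseille→Strasbourg→Toulouse: 5 + 5 = 10
Marseille→Strasbourg→Rennes→Toulouse: 5 + 5 + 11 = 21
Shortest: 10 km.

10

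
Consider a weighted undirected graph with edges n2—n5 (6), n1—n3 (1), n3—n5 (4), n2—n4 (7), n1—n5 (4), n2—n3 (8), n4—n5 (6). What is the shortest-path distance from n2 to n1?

9

A few of the n2→n1 routes:
n2 → n5 → n1: 6 + 4 = 10
n2 → n5 → n3 → n1: 6 + 4 + 1 = 11
n2 → n4 → n5 → n1: 7 + 6 + 4 = 17
n2 → n3 → n1: 8 + 1 = 9
n2 → n3 → n5 → n1: 8 + 4 + 4 = 16
Shortest: 9.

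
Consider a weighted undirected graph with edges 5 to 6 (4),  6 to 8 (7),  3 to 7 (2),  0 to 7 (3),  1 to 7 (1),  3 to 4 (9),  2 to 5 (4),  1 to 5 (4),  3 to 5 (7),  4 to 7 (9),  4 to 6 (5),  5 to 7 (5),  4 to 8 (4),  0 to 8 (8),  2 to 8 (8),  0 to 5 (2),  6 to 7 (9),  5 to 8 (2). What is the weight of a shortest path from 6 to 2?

8

Comparing a few candidate routes:
6 - 5 - 2: 4 + 4 = 8
6 - 5 - 8 - 2: 4 + 2 + 8 = 14
6 - 8 - 5 - 2: 7 + 2 + 4 = 13
Shortest: 8.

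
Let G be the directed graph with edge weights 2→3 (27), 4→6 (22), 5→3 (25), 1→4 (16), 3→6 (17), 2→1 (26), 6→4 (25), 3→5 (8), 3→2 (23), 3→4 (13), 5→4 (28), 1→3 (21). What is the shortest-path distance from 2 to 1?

Paths from 2 to 1:
2→1: 26
The minimum is 26.

26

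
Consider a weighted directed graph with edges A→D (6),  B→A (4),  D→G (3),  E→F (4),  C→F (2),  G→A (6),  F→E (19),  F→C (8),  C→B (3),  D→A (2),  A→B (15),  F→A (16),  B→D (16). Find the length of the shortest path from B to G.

13

Candidate routes:
B -> A -> D -> G: 4 + 6 + 3 = 13
B -> D -> G: 16 + 3 = 19
The minimum is 13.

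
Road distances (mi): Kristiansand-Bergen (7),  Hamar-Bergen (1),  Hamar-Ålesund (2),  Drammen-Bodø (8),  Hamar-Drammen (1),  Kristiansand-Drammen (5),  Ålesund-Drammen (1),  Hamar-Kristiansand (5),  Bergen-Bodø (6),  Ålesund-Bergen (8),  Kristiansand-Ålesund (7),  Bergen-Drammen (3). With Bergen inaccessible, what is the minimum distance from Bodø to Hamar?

9

Paths from Bodø to Hamar avoiding Bergen:
Bodø → Drammen → Hamar: 8 + 1 = 9
Bodø → Drammen → Ålesund → Hamar: 8 + 1 + 2 = 11
Bodø → Drammen → Ålesund → Kristiansand → Hamar: 8 + 1 + 7 + 5 = 21
Bodø → Drammen → Kristiansand → Ålesund → Hamar: 8 + 5 + 7 + 2 = 22
Bodø → Drammen → Kristiansand → Hamar: 8 + 5 + 5 = 18
The minimum is 9 mi.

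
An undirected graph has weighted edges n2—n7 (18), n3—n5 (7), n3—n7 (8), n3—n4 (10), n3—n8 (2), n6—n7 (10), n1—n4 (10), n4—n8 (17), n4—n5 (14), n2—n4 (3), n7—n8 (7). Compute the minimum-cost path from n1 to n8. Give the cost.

A few of the n1→n8 routes:
n1 → n4 → n3 → n7 → n8: 10 + 10 + 8 + 7 = 35
n1 → n4 → n2 → n7 → n3 → n8: 10 + 3 + 18 + 8 + 2 = 41
n1 → n4 → n5 → n3 → n8: 10 + 14 + 7 + 2 = 33
n1 → n4 → n8: 10 + 17 = 27
n1 → n4 → n3 → n8: 10 + 10 + 2 = 22
n1 → n4 → n2 → n7 → n8: 10 + 3 + 18 + 7 = 38
Shortest: 22.

22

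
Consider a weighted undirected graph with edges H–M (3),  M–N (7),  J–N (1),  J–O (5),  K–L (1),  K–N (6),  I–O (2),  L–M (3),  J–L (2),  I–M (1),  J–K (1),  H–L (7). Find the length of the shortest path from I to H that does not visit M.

Routes from I to H avoiding M:
I -> O -> J -> N -> K -> L -> H: 2 + 5 + 1 + 6 + 1 + 7 = 22
I -> O -> J -> L -> H: 2 + 5 + 2 + 7 = 16
I -> O -> J -> K -> L -> H: 2 + 5 + 1 + 1 + 7 = 16
Best route has total 16.

16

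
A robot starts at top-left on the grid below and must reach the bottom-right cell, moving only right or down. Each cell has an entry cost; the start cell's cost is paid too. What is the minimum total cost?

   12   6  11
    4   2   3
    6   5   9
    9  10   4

34

Cheapest: (0,0)→(1,0)→(1,1)→(1,2)→(2,2)→(3,2)
  12 + 4 + 2 + 3 + 9 + 4 = 34
For comparison, the top-then-right route costs 45.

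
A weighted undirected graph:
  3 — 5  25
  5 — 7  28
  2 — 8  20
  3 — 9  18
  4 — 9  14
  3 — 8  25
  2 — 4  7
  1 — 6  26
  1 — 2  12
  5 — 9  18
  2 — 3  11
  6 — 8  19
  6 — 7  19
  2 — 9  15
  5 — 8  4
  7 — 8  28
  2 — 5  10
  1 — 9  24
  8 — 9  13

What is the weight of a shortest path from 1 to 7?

Comparing a few candidate routes:
1 -> 2 -> 8 -> 7: 12 + 20 + 28 = 60
1 -> 2 -> 5 -> 7: 12 + 10 + 28 = 50
1 -> 2 -> 5 -> 8 -> 7: 12 + 10 + 4 + 28 = 54
1 -> 2 -> 8 -> 5 -> 7: 12 + 20 + 4 + 28 = 64
1 -> 6 -> 7: 26 + 19 = 45
1 -> 2 -> 5 -> 8 -> 6 -> 7: 12 + 10 + 4 + 19 + 19 = 64
Best route has total 45.

45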